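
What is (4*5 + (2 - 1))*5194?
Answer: 109074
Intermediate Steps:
(4*5 + (2 - 1))*5194 = (20 + 1)*5194 = 21*5194 = 109074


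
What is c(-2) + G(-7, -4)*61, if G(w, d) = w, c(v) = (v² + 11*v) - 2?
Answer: -447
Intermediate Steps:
c(v) = -2 + v² + 11*v
c(-2) + G(-7, -4)*61 = (-2 + (-2)² + 11*(-2)) - 7*61 = (-2 + 4 - 22) - 427 = -20 - 427 = -447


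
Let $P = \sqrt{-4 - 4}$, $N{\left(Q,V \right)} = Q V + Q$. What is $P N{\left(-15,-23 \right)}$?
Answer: $660 i \sqrt{2} \approx 933.38 i$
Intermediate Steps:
$N{\left(Q,V \right)} = Q + Q V$
$P = 2 i \sqrt{2}$ ($P = \sqrt{-8} = 2 i \sqrt{2} \approx 2.8284 i$)
$P N{\left(-15,-23 \right)} = 2 i \sqrt{2} \left(- 15 \left(1 - 23\right)\right) = 2 i \sqrt{2} \left(\left(-15\right) \left(-22\right)\right) = 2 i \sqrt{2} \cdot 330 = 660 i \sqrt{2}$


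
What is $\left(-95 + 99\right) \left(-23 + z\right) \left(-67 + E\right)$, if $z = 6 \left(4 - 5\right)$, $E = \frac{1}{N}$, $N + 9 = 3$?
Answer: $\frac{23374}{3} \approx 7791.3$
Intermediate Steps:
$N = -6$ ($N = -9 + 3 = -6$)
$E = - \frac{1}{6}$ ($E = \frac{1}{-6} = - \frac{1}{6} \approx -0.16667$)
$z = -6$ ($z = 6 \left(-1\right) = -6$)
$\left(-95 + 99\right) \left(-23 + z\right) \left(-67 + E\right) = \left(-95 + 99\right) \left(-23 - 6\right) \left(-67 - \frac{1}{6}\right) = 4 \left(\left(-29\right) \left(- \frac{403}{6}\right)\right) = 4 \cdot \frac{11687}{6} = \frac{23374}{3}$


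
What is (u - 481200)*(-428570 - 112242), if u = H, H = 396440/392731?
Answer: 102203604000137120/392731 ≈ 2.6024e+11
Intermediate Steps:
H = 396440/392731 (H = 396440*(1/392731) = 396440/392731 ≈ 1.0094)
u = 396440/392731 ≈ 1.0094
(u - 481200)*(-428570 - 112242) = (396440/392731 - 481200)*(-428570 - 112242) = -188981760760/392731*(-540812) = 102203604000137120/392731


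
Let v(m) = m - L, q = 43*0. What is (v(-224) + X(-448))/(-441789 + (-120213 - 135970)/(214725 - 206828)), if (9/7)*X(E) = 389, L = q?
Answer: -5583179/31401575244 ≈ -0.00017780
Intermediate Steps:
q = 0
L = 0
X(E) = 2723/9 (X(E) = (7/9)*389 = 2723/9)
v(m) = m (v(m) = m - 1*0 = m + 0 = m)
(v(-224) + X(-448))/(-441789 + (-120213 - 135970)/(214725 - 206828)) = (-224 + 2723/9)/(-441789 + (-120213 - 135970)/(214725 - 206828)) = 707/(9*(-441789 - 256183/7897)) = 707/(9*(-3489063916/7897)) = (707/9)*(-7897/3489063916) = -5583179/31401575244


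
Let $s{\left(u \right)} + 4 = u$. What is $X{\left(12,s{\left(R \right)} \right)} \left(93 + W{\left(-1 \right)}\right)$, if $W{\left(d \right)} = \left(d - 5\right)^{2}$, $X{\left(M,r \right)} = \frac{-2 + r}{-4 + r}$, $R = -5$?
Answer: $\frac{1419}{13} \approx 109.15$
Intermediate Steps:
$s{\left(u \right)} = -4 + u$
$X{\left(M,r \right)} = \frac{-2 + r}{-4 + r}$
$W{\left(d \right)} = \left(-5 + d\right)^{2}$
$X{\left(12,s{\left(R \right)} \right)} \left(93 + W{\left(-1 \right)}\right) = \frac{-2 - 9}{-4 - 9} \left(93 + \left(-5 - 1\right)^{2}\right) = \frac{-2 - 9}{-4 - 9} \left(93 + \left(-6\right)^{2}\right) = \frac{1}{-13} \left(-11\right) \left(93 + 36\right) = \left(- \frac{1}{13}\right) \left(-11\right) 129 = \frac{11}{13} \cdot 129 = \frac{1419}{13}$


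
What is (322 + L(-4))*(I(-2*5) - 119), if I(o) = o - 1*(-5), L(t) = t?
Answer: -39432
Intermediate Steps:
I(o) = 5 + o (I(o) = o + 5 = 5 + o)
(322 + L(-4))*(I(-2*5) - 119) = (322 - 4)*((5 - 2*5) - 119) = 318*((5 - 10) - 119) = 318*(-5 - 119) = 318*(-124) = -39432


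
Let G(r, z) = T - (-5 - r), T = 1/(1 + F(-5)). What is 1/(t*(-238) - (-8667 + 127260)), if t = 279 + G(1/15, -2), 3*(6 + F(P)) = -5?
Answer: -6/1116991 ≈ -5.3716e-6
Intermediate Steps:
F(P) = -23/3 (F(P) = -6 + (1/3)*(-5) = -6 - 5/3 = -23/3)
T = -3/20 (T = 1/(1 - 23/3) = 1/(-20/3) = -3/20 ≈ -0.15000)
G(r, z) = 97/20 + r (G(r, z) = -3/20 - (-5 - r) = -3/20 + (5 + r) = 97/20 + r)
t = 3407/12 (t = 279 + (97/20 + 1/15) = 279 + 59/12 = 3407/12 ≈ 283.92)
1/(t*(-238) - (-8667 + 127260)) = 1/((3407/12)*(-238) - (-8667 + 127260)) = 1/(-405433/6 - 1*118593) = 1/(-405433/6 - 118593) = 1/(-1116991/6) = -6/1116991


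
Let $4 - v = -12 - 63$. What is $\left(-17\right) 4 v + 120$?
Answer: $-5252$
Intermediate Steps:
$v = 79$ ($v = 4 - \left(-12 - 63\right) = 4 - -75 = 4 + 75 = 79$)
$\left(-17\right) 4 v + 120 = \left(-17\right) 4 \cdot 79 + 120 = \left(-68\right) 79 + 120 = -5372 + 120 = -5252$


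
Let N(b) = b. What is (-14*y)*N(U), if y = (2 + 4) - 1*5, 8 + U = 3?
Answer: 70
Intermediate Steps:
U = -5 (U = -8 + 3 = -5)
y = 1 (y = 6 - 5 = 1)
(-14*y)*N(U) = -14*1*(-5) = -14*(-5) = 70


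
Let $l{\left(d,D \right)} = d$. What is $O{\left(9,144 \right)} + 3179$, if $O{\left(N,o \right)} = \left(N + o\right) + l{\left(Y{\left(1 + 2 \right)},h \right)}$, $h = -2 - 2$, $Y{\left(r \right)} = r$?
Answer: $3335$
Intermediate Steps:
$h = -4$ ($h = -2 - 2 = -4$)
$O{\left(N,o \right)} = 3 + N + o$ ($O{\left(N,o \right)} = \left(N + o\right) + \left(1 + 2\right) = \left(N + o\right) + 3 = 3 + N + o$)
$O{\left(9,144 \right)} + 3179 = \left(3 + 9 + 144\right) + 3179 = 156 + 3179 = 3335$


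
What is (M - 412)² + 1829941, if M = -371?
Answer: 2443030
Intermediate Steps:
(M - 412)² + 1829941 = (-371 - 412)² + 1829941 = (-783)² + 1829941 = 613089 + 1829941 = 2443030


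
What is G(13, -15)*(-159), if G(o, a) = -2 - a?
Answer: -2067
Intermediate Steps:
G(13, -15)*(-159) = (-2 - 1*(-15))*(-159) = (-2 + 15)*(-159) = 13*(-159) = -2067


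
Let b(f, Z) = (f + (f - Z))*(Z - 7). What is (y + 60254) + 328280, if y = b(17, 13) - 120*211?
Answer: 363340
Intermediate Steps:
b(f, Z) = (-7 + Z)*(-Z + 2*f) (b(f, Z) = (-Z + 2*f)*(-7 + Z) = (-7 + Z)*(-Z + 2*f))
y = -25194 (y = (-1*13**2 - 14*17 + 7*13 + 2*13*17) - 120*211 = (-1*169 - 238 + 91 + 442) - 25320 = (-169 - 238 + 91 + 442) - 25320 = 126 - 25320 = -25194)
(y + 60254) + 328280 = (-25194 + 60254) + 328280 = 35060 + 328280 = 363340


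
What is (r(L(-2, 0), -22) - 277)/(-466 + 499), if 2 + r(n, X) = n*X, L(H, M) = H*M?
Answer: -93/11 ≈ -8.4545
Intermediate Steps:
r(n, X) = -2 + X*n (r(n, X) = -2 + n*X = -2 + X*n)
(r(L(-2, 0), -22) - 277)/(-466 + 499) = ((-2 - (-44)*0) - 277)/(-466 + 499) = ((-2 - 22*0) - 277)/33 = ((-2 + 0) - 277)*(1/33) = (-2 - 277)*(1/33) = -279*1/33 = -93/11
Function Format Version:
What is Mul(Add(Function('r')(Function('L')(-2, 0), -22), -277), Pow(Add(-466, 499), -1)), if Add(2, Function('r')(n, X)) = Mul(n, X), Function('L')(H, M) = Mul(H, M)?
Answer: Rational(-93, 11) ≈ -8.4545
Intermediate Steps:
Function('r')(n, X) = Add(-2, Mul(X, n)) (Function('r')(n, X) = Add(-2, Mul(n, X)) = Add(-2, Mul(X, n)))
Mul(Add(Function('r')(Function('L')(-2, 0), -22), -277), Pow(Add(-466, 499), -1)) = Mul(Add(Add(-2, Mul(-22, Mul(-2, 0))), -277), Pow(Add(-466, 499), -1)) = Mul(Add(Add(-2, Mul(-22, 0)), -277), Pow(33, -1)) = Mul(Add(Add(-2, 0), -277), Rational(1, 33)) = Mul(Add(-2, -277), Rational(1, 33)) = Mul(-279, Rational(1, 33)) = Rational(-93, 11)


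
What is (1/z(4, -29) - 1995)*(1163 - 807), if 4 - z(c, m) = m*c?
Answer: -21306511/30 ≈ -7.1022e+5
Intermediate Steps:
z(c, m) = 4 - c*m (z(c, m) = 4 - m*c = 4 - c*m)
(1/z(4, -29) - 1995)*(1163 - 807) = (1/(4 - 1*4*(-29)) - 1995)*(1163 - 807) = (1/(4 + 116) - 1995)*356 = (1/120 - 1995)*356 = -239399/120*356 = -21306511/30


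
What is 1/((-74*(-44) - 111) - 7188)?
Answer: -1/4043 ≈ -0.00024734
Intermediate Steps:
1/((-74*(-44) - 111) - 7188) = 1/((3256 - 111) - 7188) = 1/(3145 - 7188) = 1/(-4043) = -1/4043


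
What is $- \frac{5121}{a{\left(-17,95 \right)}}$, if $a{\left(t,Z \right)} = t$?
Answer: $\frac{5121}{17} \approx 301.24$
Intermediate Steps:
$- \frac{5121}{a{\left(-17,95 \right)}} = - \frac{5121}{-17} = \left(-5121\right) \left(- \frac{1}{17}\right) = \frac{5121}{17}$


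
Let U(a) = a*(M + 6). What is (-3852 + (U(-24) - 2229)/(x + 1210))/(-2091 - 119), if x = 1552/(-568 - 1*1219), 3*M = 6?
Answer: 8327412063/4775186780 ≈ 1.7439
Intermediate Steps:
M = 2 (M = (1/3)*6 = 2)
x = -1552/1787 (x = 1552/(-568 - 1219) = 1552/(-1787) = 1552*(-1/1787) = -1552/1787 ≈ -0.86849)
U(a) = 8*a (U(a) = a*(2 + 6) = a*8 = 8*a)
(-3852 + (U(-24) - 2229)/(x + 1210))/(-2091 - 119) = (-3852 + (8*(-24) - 2229)/(-1552/1787 + 1210))/(-2091 - 119) = (-3852 + (-192 - 2229)/(2160718/1787))/(-2210) = (-3852 - 2421*1787/2160718)*(-1/2210) = (-3852 - 4326327/2160718)*(-1/2210) = -8327412063/2160718*(-1/2210) = 8327412063/4775186780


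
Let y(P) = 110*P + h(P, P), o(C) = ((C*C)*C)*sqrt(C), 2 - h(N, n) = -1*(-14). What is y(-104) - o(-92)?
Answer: -11452 + 1557376*I*sqrt(23) ≈ -11452.0 + 7.4689e+6*I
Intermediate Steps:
h(N, n) = -12 (h(N, n) = 2 - (-1)*(-14) = 2 - 1*14 = 2 - 14 = -12)
o(C) = C**(7/2) (o(C) = (C**2*C)*sqrt(C) = C**3*sqrt(C) = C**(7/2))
y(P) = -12 + 110*P (y(P) = 110*P - 12 = -12 + 110*P)
y(-104) - o(-92) = (-12 + 110*(-104)) - (-92)**(7/2) = (-12 - 11440) - (-1557376)*I*sqrt(23) = -11452 + 1557376*I*sqrt(23)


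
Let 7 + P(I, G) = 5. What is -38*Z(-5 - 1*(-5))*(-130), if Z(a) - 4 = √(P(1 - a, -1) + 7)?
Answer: 19760 + 4940*√5 ≈ 30806.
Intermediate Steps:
P(I, G) = -2 (P(I, G) = -7 + 5 = -2)
Z(a) = 4 + √5 (Z(a) = 4 + √(-2 + 7) = 4 + √5)
-38*Z(-5 - 1*(-5))*(-130) = -38*(4 + √5)*(-130) = (-152 - 38*√5)*(-130) = 19760 + 4940*√5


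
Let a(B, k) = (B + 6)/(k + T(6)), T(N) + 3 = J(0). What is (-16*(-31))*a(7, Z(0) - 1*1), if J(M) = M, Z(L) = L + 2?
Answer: -3224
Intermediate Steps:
Z(L) = 2 + L
T(N) = -3 (T(N) = -3 + 0 = -3)
a(B, k) = (6 + B)/(-3 + k) (a(B, k) = (B + 6)/(k - 3) = (6 + B)/(-3 + k))
(-16*(-31))*a(7, Z(0) - 1*1) = (-16*(-31))*((6 + 7)/(-3 + ((2 + 0) - 1*1))) = 496*(13/(-3 + (2 - 1))) = 496*(13/(-3 + 1)) = 496*(13/(-2)) = 496*(-½*13) = 496*(-13/2) = -3224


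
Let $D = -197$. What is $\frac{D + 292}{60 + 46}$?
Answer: $\frac{95}{106} \approx 0.89623$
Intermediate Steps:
$\frac{D + 292}{60 + 46} = \frac{-197 + 292}{60 + 46} = \frac{95}{106}$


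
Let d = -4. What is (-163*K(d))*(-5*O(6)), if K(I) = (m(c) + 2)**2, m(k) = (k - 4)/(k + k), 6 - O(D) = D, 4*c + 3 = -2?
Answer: 0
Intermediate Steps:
c = -5/4 (c = -3/4 + (1/4)*(-2) = -3/4 - 1/2 = -5/4 ≈ -1.2500)
O(D) = 6 - D
m(k) = (-4 + k)/(2*k) (m(k) = (-4 + k)/((2*k)) = (-4 + k)*(1/(2*k)) = (-4 + k)/(2*k))
K(I) = 1681/100 (K(I) = ((-4 - 5/4)/(2*(-5/4)) + 2)**2 = ((1/2)*(-4/5)*(-21/4) + 2)**2 = (21/10 + 2)**2 = (41/10)**2 = 1681/100)
(-163*K(d))*(-5*O(6)) = (-163*1681/100)*(-5*(6 - 1*6)) = -(-274003)*(6 - 6)/20 = -(-274003)*0/20 = -274003/100*0 = 0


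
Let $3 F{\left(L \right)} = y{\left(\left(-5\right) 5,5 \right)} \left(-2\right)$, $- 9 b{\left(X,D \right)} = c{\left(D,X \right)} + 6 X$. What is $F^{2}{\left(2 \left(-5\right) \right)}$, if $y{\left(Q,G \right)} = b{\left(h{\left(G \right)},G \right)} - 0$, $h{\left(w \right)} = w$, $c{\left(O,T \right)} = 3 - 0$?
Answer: $\frac{484}{81} \approx 5.9753$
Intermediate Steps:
$c{\left(O,T \right)} = 3$ ($c{\left(O,T \right)} = 3 + 0 = 3$)
$b{\left(X,D \right)} = - \frac{1}{3} - \frac{2 X}{3}$ ($b{\left(X,D \right)} = - \frac{3 + 6 X}{9} = - \frac{1}{3} - \frac{2 X}{3}$)
$y{\left(Q,G \right)} = - \frac{1}{3} - \frac{2 G}{3}$ ($y{\left(Q,G \right)} = \left(- \frac{1}{3} - \frac{2 G}{3}\right) - 0 = \left(- \frac{1}{3} - \frac{2 G}{3}\right) + 0 = - \frac{1}{3} - \frac{2 G}{3}$)
$F{\left(L \right)} = \frac{22}{9}$ ($F{\left(L \right)} = \frac{\left(- \frac{1}{3} - \frac{10}{3}\right) \left(-2\right)}{3} = \frac{\left(- \frac{11}{3}\right) \left(-2\right)}{3} = \frac{1}{3} \cdot \frac{22}{3} = \frac{22}{9}$)
$F^{2}{\left(2 \left(-5\right) \right)} = \left(\frac{22}{9}\right)^{2} = \frac{484}{81}$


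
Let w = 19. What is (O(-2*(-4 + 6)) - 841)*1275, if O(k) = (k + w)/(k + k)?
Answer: -8597325/8 ≈ -1.0747e+6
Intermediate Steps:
O(k) = (19 + k)/(2*k) (O(k) = (k + 19)/(k + k) = (19 + k)/((2*k)) = (19 + k)*(1/(2*k)) = (19 + k)/(2*k))
(O(-2*(-4 + 6)) - 841)*1275 = ((19 - 2*(-4 + 6))/(2*((-2*(-4 + 6)))) - 841)*1275 = ((19 - 2*2)/(2*((-2*2))) - 841)*1275 = ((1/2)*(19 - 4)/(-4) - 841)*1275 = ((1/2)*(-1/4)*15 - 841)*1275 = (-15/8 - 841)*1275 = -6743/8*1275 = -8597325/8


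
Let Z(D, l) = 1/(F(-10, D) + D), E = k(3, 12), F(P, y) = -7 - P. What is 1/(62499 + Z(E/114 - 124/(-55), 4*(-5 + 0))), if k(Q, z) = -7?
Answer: 32561/2035036209 ≈ 1.6000e-5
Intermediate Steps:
E = -7
Z(D, l) = 1/(3 + D) (Z(D, l) = 1/((-7 - 1*(-10)) + D) = 1/((-7 + 10) + D) = 1/(3 + D))
1/(62499 + Z(E/114 - 124/(-55), 4*(-5 + 0))) = 1/(62499 + 1/(3 + (-7/114 - 124/(-55)))) = 1/(62499 + 1/(3 + (-7*1/114 - 124*(-1/55)))) = 1/(62499 + 1/(3 + (-7/114 + 124/55))) = 1/(62499 + 1/(3 + 13751/6270)) = 1/(62499 + 1/(32561/6270)) = 1/(62499 + 6270/32561) = 1/(2035036209/32561) = 32561/2035036209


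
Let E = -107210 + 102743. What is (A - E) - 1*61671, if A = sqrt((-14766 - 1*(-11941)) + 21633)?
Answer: -57204 + 2*sqrt(4702) ≈ -57067.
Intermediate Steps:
A = 2*sqrt(4702) (A = sqrt((-14766 + 11941) + 21633) = sqrt(-2825 + 21633) = sqrt(18808) = 2*sqrt(4702) ≈ 137.14)
E = -4467
(A - E) - 1*61671 = (2*sqrt(4702) - 1*(-4467)) - 1*61671 = (2*sqrt(4702) + 4467) - 61671 = (4467 + 2*sqrt(4702)) - 61671 = -57204 + 2*sqrt(4702)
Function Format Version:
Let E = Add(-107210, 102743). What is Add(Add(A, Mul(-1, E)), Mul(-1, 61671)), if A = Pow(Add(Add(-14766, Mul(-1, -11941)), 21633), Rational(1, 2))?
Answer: Add(-57204, Mul(2, Pow(4702, Rational(1, 2)))) ≈ -57067.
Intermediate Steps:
A = Mul(2, Pow(4702, Rational(1, 2))) (A = Pow(Add(Add(-14766, 11941), 21633), Rational(1, 2)) = Pow(Add(-2825, 21633), Rational(1, 2)) = Pow(18808, Rational(1, 2)) = Mul(2, Pow(4702, Rational(1, 2))) ≈ 137.14)
E = -4467
Add(Add(A, Mul(-1, E)), Mul(-1, 61671)) = Add(Add(Mul(2, Pow(4702, Rational(1, 2))), Mul(-1, -4467)), Mul(-1, 61671)) = Add(Add(Mul(2, Pow(4702, Rational(1, 2))), 4467), -61671) = Add(Add(4467, Mul(2, Pow(4702, Rational(1, 2)))), -61671) = Add(-57204, Mul(2, Pow(4702, Rational(1, 2))))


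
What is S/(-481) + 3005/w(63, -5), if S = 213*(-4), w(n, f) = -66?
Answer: -1389173/31746 ≈ -43.759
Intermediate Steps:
S = -852
S/(-481) + 3005/w(63, -5) = -852/(-481) + 3005/(-66) = -852*(-1/481) + 3005*(-1/66) = 852/481 - 3005/66 = -1389173/31746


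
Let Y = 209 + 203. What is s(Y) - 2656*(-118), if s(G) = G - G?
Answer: 313408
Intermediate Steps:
Y = 412
s(G) = 0
s(Y) - 2656*(-118) = 0 - 2656*(-118) = 0 + 313408 = 313408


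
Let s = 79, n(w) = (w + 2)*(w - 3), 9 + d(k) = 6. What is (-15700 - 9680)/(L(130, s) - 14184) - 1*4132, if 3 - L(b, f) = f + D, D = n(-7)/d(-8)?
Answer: -17648422/4273 ≈ -4130.2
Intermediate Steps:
d(k) = -3 (d(k) = -9 + 6 = -3)
n(w) = (-3 + w)*(2 + w) (n(w) = (2 + w)*(-3 + w) = (-3 + w)*(2 + w))
D = -50/3 (D = (-6 + (-7)² - 1*(-7))/(-3) = (-6 + 49 + 7)*(-⅓) = 50*(-⅓) = -50/3 ≈ -16.667)
L(b, f) = 59/3 - f (L(b, f) = 3 - (f - 50/3) = 3 - (-50/3 + f) = 3 + (50/3 - f) = 59/3 - f)
(-15700 - 9680)/(L(130, s) - 14184) - 1*4132 = (-15700 - 9680)/((59/3 - 1*79) - 14184) - 1*4132 = -25380/((59/3 - 79) - 14184) - 4132 = -25380/(-178/3 - 14184) - 4132 = -25380/(-42730/3) - 4132 = -25380*(-3/42730) - 4132 = 7614/4273 - 4132 = -17648422/4273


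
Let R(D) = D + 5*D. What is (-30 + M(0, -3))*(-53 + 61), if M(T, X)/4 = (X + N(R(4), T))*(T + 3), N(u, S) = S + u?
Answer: 1776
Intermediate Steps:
R(D) = 6*D
M(T, X) = 4*(3 + T)*(24 + T + X) (M(T, X) = 4*((X + (T + 6*4))*(T + 3)) = 4*((X + (T + 24))*(3 + T)) = 4*((X + (24 + T))*(3 + T)) = 4*((24 + T + X)*(3 + T)) = 4*((3 + T)*(24 + T + X)) = 4*(3 + T)*(24 + T + X))
(-30 + M(0, -3))*(-53 + 61) = (-30 + (288 + 4*0**2 + 12*(-3) + 108*0 + 4*0*(-3)))*(-53 + 61) = (-30 + (288 + 4*0 - 36 + 0 + 0))*8 = (-30 + (288 + 0 - 36 + 0 + 0))*8 = (-30 + 252)*8 = 222*8 = 1776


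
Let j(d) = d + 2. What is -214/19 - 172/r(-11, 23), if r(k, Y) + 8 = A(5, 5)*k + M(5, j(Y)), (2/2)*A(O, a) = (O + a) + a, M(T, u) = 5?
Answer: -8171/798 ≈ -10.239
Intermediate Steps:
j(d) = 2 + d
A(O, a) = O + 2*a (A(O, a) = (O + a) + a = O + 2*a)
r(k, Y) = -3 + 15*k (r(k, Y) = -8 + ((5 + 2*5)*k + 5) = -8 + ((5 + 10)*k + 5) = -8 + (15*k + 5) = -8 + (5 + 15*k) = -3 + 15*k)
-214/19 - 172/r(-11, 23) = -214/19 - 172/(-3 + 15*(-11)) = -214*1/19 - 172/(-3 - 165) = -214/19 - 172/(-168) = -214/19 - 172*(-1/168) = -214/19 + 43/42 = -8171/798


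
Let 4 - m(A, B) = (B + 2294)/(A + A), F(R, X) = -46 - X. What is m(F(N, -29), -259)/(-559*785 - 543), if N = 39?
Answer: -2171/14938172 ≈ -0.00014533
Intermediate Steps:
m(A, B) = 4 - (2294 + B)/(2*A) (m(A, B) = 4 - (B + 2294)/(A + A) = 4 - (2294 + B)/(2*A))
m(F(N, -29), -259)/(-559*785 - 543) = ((-2294 - 1*(-259) + 8*(-46 - 1*(-29)))/(2*(-46 - 1*(-29))))/(-559*785 - 543) = ((-2294 + 259 + 8*(-46 + 29))/(2*(-46 + 29)))/(-438815 - 543) = ((½)*(-2294 + 259 + 8*(-17))/(-17))/(-439358) = ((½)*(-1/17)*(-2294 + 259 - 136))*(-1/439358) = ((½)*(-1/17)*(-2171))*(-1/439358) = (2171/34)*(-1/439358) = -2171/14938172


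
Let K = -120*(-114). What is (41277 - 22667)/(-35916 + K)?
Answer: -9305/11118 ≈ -0.83693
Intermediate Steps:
K = 13680
(41277 - 22667)/(-35916 + K) = (41277 - 22667)/(-35916 + 13680) = 18610/(-22236) = 18610*(-1/22236) = -9305/11118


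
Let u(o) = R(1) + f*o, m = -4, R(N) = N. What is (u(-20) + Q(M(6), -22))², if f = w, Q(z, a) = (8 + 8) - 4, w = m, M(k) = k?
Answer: 8649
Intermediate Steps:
w = -4
Q(z, a) = 12 (Q(z, a) = 16 - 4 = 12)
f = -4
u(o) = 1 - 4*o
(u(-20) + Q(M(6), -22))² = ((1 - 4*(-20)) + 12)² = ((1 + 80) + 12)² = (81 + 12)² = 93² = 8649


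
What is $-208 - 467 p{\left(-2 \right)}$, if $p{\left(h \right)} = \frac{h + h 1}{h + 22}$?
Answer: $- \frac{573}{5} \approx -114.6$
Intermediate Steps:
$p{\left(h \right)} = \frac{2 h}{22 + h}$ ($p{\left(h \right)} = \frac{h + h}{22 + h} = \frac{2 h}{22 + h}$)
$-208 - 467 p{\left(-2 \right)} = -208 - 467 \cdot 2 \left(-2\right) \frac{1}{22 - 2} = -208 - 467 \cdot 2 \left(-2\right) \frac{1}{20} = -208 - - \frac{467}{5} = -208 + \frac{467}{5} = - \frac{573}{5}$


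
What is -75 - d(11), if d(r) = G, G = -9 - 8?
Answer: -58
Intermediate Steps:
G = -17
d(r) = -17
-75 - d(11) = -75 - 1*(-17) = -75 + 17 = -58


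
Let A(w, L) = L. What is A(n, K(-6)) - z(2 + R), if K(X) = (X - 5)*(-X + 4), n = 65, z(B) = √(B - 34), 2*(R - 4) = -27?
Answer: -110 - I*√166/2 ≈ -110.0 - 6.442*I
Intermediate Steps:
R = -19/2 (R = 4 + (½)*(-27) = 4 - 27/2 = -19/2 ≈ -9.5000)
z(B) = √(-34 + B)
K(X) = (-5 + X)*(4 - X)
A(n, K(-6)) - z(2 + R) = (-20 - 1*(-6)² + 9*(-6)) - √(-34 + (2 - 19/2)) = (-20 - 1*36 - 54) - √(-34 - 15/2) = (-20 - 36 - 54) - √(-83/2) = -110 - I*√166/2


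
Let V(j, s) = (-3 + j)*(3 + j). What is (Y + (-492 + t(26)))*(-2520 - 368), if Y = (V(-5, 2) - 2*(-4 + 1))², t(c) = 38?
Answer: -86640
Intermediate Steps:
Y = 484 (Y = ((-9 + (-5)²) - 2*(-4 + 1))² = ((-9 + 25) - 2*(-3))² = (16 + 6)² = 22² = 484)
(Y + (-492 + t(26)))*(-2520 - 368) = (484 + (-492 + 38))*(-2520 - 368) = (484 - 454)*(-2888) = 30*(-2888) = -86640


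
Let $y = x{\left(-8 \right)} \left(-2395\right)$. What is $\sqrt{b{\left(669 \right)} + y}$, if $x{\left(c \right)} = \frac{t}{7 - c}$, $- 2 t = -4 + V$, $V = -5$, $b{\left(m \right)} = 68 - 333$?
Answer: $\frac{i \sqrt{3934}}{2} \approx 31.361 i$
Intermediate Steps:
$b{\left(m \right)} = -265$
$t = \frac{9}{2}$ ($t = - \frac{-4 - 5}{2} = \left(- \frac{1}{2}\right) \left(-9\right) = \frac{9}{2} \approx 4.5$)
$x{\left(c \right)} = \frac{9}{2 \left(7 - c\right)}$
$y = - \frac{1437}{2}$ ($y = - \frac{9}{-14 + 2 \left(-8\right)} \left(-2395\right) = - \frac{9}{-14 - 16} \left(-2395\right) = - \frac{9}{-30} \left(-2395\right) = \left(-9\right) \left(- \frac{1}{30}\right) \left(-2395\right) = \frac{3}{10} \left(-2395\right) = - \frac{1437}{2} \approx -718.5$)
$\sqrt{b{\left(669 \right)} + y} = \sqrt{-265 - \frac{1437}{2}} = \sqrt{- \frac{1967}{2}} = \frac{i \sqrt{3934}}{2}$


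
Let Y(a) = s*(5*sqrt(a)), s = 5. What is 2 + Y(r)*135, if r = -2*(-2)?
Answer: 6752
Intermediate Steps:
r = 4
Y(a) = 25*sqrt(a) (Y(a) = 5*(5*sqrt(a)) = 25*sqrt(a))
2 + Y(r)*135 = 2 + (25*sqrt(4))*135 = 2 + (25*2)*135 = 2 + 50*135 = 2 + 6750 = 6752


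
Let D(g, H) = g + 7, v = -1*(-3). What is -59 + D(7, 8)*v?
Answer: -17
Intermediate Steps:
v = 3
D(g, H) = 7 + g
-59 + D(7, 8)*v = -59 + (7 + 7)*3 = -59 + 14*3 = -59 + 42 = -17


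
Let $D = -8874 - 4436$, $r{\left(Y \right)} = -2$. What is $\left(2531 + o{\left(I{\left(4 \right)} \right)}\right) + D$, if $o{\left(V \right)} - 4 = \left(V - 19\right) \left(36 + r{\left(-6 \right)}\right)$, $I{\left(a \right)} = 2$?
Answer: $-11353$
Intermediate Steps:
$D = -13310$
$o{\left(V \right)} = -642 + 34 V$ ($o{\left(V \right)} = 4 + \left(V - 19\right) \left(36 - 2\right) = 4 + \left(-19 + V\right) 34 = 4 + \left(-646 + 34 V\right) = -642 + 34 V$)
$\left(2531 + o{\left(I{\left(4 \right)} \right)}\right) + D = \left(2531 + \left(-642 + 34 \cdot 2\right)\right) - 13310 = \left(2531 + \left(-642 + 68\right)\right) - 13310 = \left(2531 - 574\right) - 13310 = 1957 - 13310 = -11353$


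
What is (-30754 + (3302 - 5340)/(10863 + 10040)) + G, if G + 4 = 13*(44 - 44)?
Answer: -642936512/20903 ≈ -30758.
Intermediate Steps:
G = -4 (G = -4 + 13*(44 - 44) = -4 + 13*0 = -4 + 0 = -4)
(-30754 + (3302 - 5340)/(10863 + 10040)) + G = (-30754 + (3302 - 5340)/(10863 + 10040)) - 4 = (-30754 - 2038/20903) - 4 = -642852900/20903 - 4 = -642936512/20903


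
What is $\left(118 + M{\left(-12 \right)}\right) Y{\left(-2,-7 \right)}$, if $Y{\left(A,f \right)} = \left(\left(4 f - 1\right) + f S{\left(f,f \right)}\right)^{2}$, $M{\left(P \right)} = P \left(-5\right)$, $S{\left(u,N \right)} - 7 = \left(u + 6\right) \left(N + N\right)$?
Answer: $5513728$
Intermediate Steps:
$S{\left(u,N \right)} = 7 + 2 N \left(6 + u\right)$ ($S{\left(u,N \right)} = 7 + \left(u + 6\right) \left(N + N\right) = 7 + \left(6 + u\right) 2 N = 7 + 2 N \left(6 + u\right)$)
$M{\left(P \right)} = - 5 P$
$Y{\left(A,f \right)} = \left(-1 + 4 f + f \left(7 + 2 f^{2} + 12 f\right)\right)^{2}$ ($Y{\left(A,f \right)} = \left(\left(4 f - 1\right) + f \left(7 + 12 f + 2 f f\right)\right)^{2} = \left(\left(-1 + 4 f\right) + f \left(7 + 12 f + 2 f^{2}\right)\right)^{2} = \left(\left(-1 + 4 f\right) + f \left(7 + 2 f^{2} + 12 f\right)\right)^{2} = \left(-1 + 4 f + f \left(7 + 2 f^{2} + 12 f\right)\right)^{2}$)
$\left(118 + M{\left(-12 \right)}\right) Y{\left(-2,-7 \right)} = \left(118 - -60\right) \left(-1 + 2 \left(-7\right)^{3} + 11 \left(-7\right) + 12 \left(-7\right)^{2}\right)^{2} = \left(118 + 60\right) \left(-1 + 2 \left(-343\right) - 77 + 12 \cdot 49\right)^{2} = 178 \left(-1 - 686 - 77 + 588\right)^{2} = 178 \left(-176\right)^{2} = 178 \cdot 30976 = 5513728$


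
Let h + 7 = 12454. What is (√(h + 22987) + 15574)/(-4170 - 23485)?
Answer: -15574/27655 - √35434/27655 ≈ -0.56996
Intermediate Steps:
h = 12447 (h = -7 + 12454 = 12447)
(√(h + 22987) + 15574)/(-4170 - 23485) = (√(12447 + 22987) + 15574)/(-4170 - 23485) = (√35434 + 15574)/(-27655) = (15574 + √35434)*(-1/27655) = -15574/27655 - √35434/27655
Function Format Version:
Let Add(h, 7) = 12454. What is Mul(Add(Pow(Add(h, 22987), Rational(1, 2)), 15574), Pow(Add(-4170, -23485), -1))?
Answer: Add(Rational(-15574, 27655), Mul(Rational(-1, 27655), Pow(35434, Rational(1, 2)))) ≈ -0.56996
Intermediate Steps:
h = 12447 (h = Add(-7, 12454) = 12447)
Mul(Add(Pow(Add(h, 22987), Rational(1, 2)), 15574), Pow(Add(-4170, -23485), -1)) = Mul(Add(Pow(Add(12447, 22987), Rational(1, 2)), 15574), Pow(Add(-4170, -23485), -1)) = Mul(Add(Pow(35434, Rational(1, 2)), 15574), Pow(-27655, -1)) = Mul(Add(15574, Pow(35434, Rational(1, 2))), Rational(-1, 27655)) = Add(Rational(-15574, 27655), Mul(Rational(-1, 27655), Pow(35434, Rational(1, 2))))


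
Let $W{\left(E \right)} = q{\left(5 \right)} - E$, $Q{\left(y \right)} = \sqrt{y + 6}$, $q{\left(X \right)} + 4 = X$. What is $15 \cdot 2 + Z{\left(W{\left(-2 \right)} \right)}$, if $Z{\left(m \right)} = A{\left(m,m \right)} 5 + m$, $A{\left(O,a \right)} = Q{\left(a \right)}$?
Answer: $48$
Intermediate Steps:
$q{\left(X \right)} = -4 + X$
$Q{\left(y \right)} = \sqrt{6 + y}$
$A{\left(O,a \right)} = \sqrt{6 + a}$
$W{\left(E \right)} = 1 - E$ ($W{\left(E \right)} = \left(-4 + 5\right) - E = 1 - E$)
$Z{\left(m \right)} = m + 5 \sqrt{6 + m}$ ($Z{\left(m \right)} = \sqrt{6 + m} 5 + m = 5 \sqrt{6 + m} + m = m + 5 \sqrt{6 + m}$)
$15 \cdot 2 + Z{\left(W{\left(-2 \right)} \right)} = 15 \cdot 2 + \left(\left(1 - -2\right) + 5 \sqrt{6 + \left(1 - -2\right)}\right) = 30 + \left(\left(1 + 2\right) + 5 \sqrt{6 + \left(1 + 2\right)}\right) = 30 + \left(3 + 5 \sqrt{6 + 3}\right) = 30 + \left(3 + 5 \sqrt{9}\right) = 30 + \left(3 + 5 \cdot 3\right) = 30 + \left(3 + 15\right) = 30 + 18 = 48$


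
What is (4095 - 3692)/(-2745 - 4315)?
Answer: -403/7060 ≈ -0.057082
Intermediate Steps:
(4095 - 3692)/(-2745 - 4315) = 403/(-7060) = 403*(-1/7060) = -403/7060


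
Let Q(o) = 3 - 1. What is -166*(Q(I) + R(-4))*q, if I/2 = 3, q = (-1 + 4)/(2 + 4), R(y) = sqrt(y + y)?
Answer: -166 - 166*I*sqrt(2) ≈ -166.0 - 234.76*I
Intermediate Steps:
R(y) = sqrt(2)*sqrt(y) (R(y) = sqrt(2*y) = sqrt(2)*sqrt(y))
q = 1/2 (q = 3/6 = 3*(1/6) = 1/2 ≈ 0.50000)
I = 6 (I = 2*3 = 6)
Q(o) = 2
-166*(Q(I) + R(-4))*q = -166*(2 + sqrt(2)*sqrt(-4))/2 = -166*(2 + sqrt(2)*(2*I))/2 = -166*(2 + 2*I*sqrt(2))/2 = -166*(1 + I*sqrt(2)) = -166 - 166*I*sqrt(2)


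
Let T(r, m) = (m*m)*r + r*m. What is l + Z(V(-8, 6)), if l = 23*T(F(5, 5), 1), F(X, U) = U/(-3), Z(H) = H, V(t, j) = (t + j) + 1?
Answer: -233/3 ≈ -77.667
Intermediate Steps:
V(t, j) = 1 + j + t (V(t, j) = (j + t) + 1 = 1 + j + t)
F(X, U) = -U/3 (F(X, U) = U*(-⅓) = -U/3)
T(r, m) = m*r + r*m² (T(r, m) = m²*r + m*r = r*m² + m*r = m*r + r*m²)
l = -230/3 (l = 23*(1*(-⅓*5)*(1 + 1)) = 23*(1*(-5/3)*2) = 23*(-10/3) = -230/3 ≈ -76.667)
l + Z(V(-8, 6)) = -230/3 + (1 + 6 - 8) = -230/3 - 1 = -233/3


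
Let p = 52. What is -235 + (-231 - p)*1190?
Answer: -337005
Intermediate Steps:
-235 + (-231 - p)*1190 = -235 + (-231 - 1*52)*1190 = -235 + (-231 - 52)*1190 = -235 - 283*1190 = -235 - 336770 = -337005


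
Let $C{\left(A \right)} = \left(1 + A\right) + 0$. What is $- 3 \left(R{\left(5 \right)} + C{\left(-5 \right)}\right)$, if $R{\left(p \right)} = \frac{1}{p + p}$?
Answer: $\frac{117}{10} \approx 11.7$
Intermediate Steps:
$R{\left(p \right)} = \frac{1}{2 p}$
$C{\left(A \right)} = 1 + A$
$- 3 \left(R{\left(5 \right)} + C{\left(-5 \right)}\right) = - 3 \left(\frac{1}{2 \cdot 5} + \left(1 - 5\right)\right) = - 3 \left(\frac{1}{2} \cdot \frac{1}{5} - 4\right) = - 3 \left(\frac{1}{10} - 4\right) = \left(-3\right) \left(- \frac{39}{10}\right) = \frac{117}{10}$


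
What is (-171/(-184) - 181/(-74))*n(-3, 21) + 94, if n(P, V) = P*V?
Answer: -807725/6808 ≈ -118.64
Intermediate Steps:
(-171/(-184) - 181/(-74))*n(-3, 21) + 94 = (-171/(-184) - 181/(-74))*(-3*21) + 94 = (-171*(-1/184) - 181*(-1/74))*(-63) + 94 = (171/184 + 181/74)*(-63) + 94 = (22979/6808)*(-63) + 94 = -1447677/6808 + 94 = -807725/6808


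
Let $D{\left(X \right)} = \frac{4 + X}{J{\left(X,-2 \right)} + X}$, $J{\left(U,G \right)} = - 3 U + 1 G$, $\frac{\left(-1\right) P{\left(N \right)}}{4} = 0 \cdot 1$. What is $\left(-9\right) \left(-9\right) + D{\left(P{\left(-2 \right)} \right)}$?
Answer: $79$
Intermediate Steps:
$P{\left(N \right)} = 0$ ($P{\left(N \right)} = - 4 \cdot 0 \cdot 1 = \left(-4\right) 0 = 0$)
$J{\left(U,G \right)} = G - 3 U$ ($J{\left(U,G \right)} = - 3 U + G = G - 3 U$)
$D{\left(X \right)} = \frac{4 + X}{-2 - 2 X}$ ($D{\left(X \right)} = \frac{4 + X}{\left(-2 - 3 X\right) + X} = \frac{4 + X}{-2 - 2 X}$)
$\left(-9\right) \left(-9\right) + D{\left(P{\left(-2 \right)} \right)} = \left(-9\right) \left(-9\right) + \frac{-4 - 0}{2 \left(1 + 0\right)} = 81 + \frac{-4 + 0}{2 \cdot 1} = 81 + \frac{1}{2} \cdot 1 \left(-4\right) = 81 - 2 = 79$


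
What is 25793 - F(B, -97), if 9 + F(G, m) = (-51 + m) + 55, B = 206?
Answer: 25895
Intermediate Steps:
F(G, m) = -5 + m (F(G, m) = -9 + ((-51 + m) + 55) = -9 + (4 + m) = -5 + m)
25793 - F(B, -97) = 25793 - (-5 - 97) = 25793 - 1*(-102) = 25793 + 102 = 25895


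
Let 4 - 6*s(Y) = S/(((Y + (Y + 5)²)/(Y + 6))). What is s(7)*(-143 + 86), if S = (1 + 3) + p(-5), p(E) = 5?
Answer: -9253/302 ≈ -30.639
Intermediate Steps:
S = 9 (S = (1 + 3) + 5 = 4 + 5 = 9)
s(Y) = ⅔ - 3*(6 + Y)/(2*(Y + (5 + Y)²)) (s(Y) = ⅔ - 3/(2*((Y + (Y + 5)²)/(Y + 6))) = ⅔ - 3/(2*((Y + (5 + Y)²)/(6 + Y))) = ⅔ - 3*(6 + Y)/(Y + (5 + Y)²)/2 = ⅔ - 3*(6 + Y)/(2*(Y + (5 + Y)²)))
s(7)*(-143 + 86) = ((46 + 4*7² + 35*7)/(6*(25 + 7² + 11*7)))*(-143 + 86) = ((46 + 4*49 + 245)/(6*(25 + 49 + 77)))*(-57) = ((⅙)*(46 + 196 + 245)/151)*(-57) = ((⅙)*(1/151)*487)*(-57) = (487/906)*(-57) = -9253/302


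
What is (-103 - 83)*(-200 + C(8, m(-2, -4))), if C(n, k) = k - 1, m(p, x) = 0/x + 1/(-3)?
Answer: 37448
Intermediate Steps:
m(p, x) = -⅓ (m(p, x) = 0 + 1*(-⅓) = 0 - ⅓ = -⅓)
C(n, k) = -1 + k
(-103 - 83)*(-200 + C(8, m(-2, -4))) = (-103 - 83)*(-200 + (-1 - ⅓)) = -186*(-200 - 4/3) = -186*(-604/3) = 37448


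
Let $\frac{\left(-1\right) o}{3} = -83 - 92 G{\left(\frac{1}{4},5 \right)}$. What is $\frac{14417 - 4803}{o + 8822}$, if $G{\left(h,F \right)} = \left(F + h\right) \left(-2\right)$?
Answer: $\frac{9614}{6173} \approx 1.5574$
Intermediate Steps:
$G{\left(h,F \right)} = - 2 F - 2 h$
$o = -2649$ ($o = - 3 \left(-83 - 92 \left(\left(-2\right) 5 - \frac{2}{4}\right)\right) = - 3 \left(-83 - 92 \left(-10 - \frac{1}{2}\right)\right) = - 3 \left(-83 - -966\right) = - 3 \left(-83 + 966\right) = \left(-3\right) 883 = -2649$)
$\frac{14417 - 4803}{o + 8822} = \frac{14417 - 4803}{-2649 + 8822} = \frac{9614}{6173}$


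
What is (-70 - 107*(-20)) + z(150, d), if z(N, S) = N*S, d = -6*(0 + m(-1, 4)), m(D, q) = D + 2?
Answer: 1170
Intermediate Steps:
m(D, q) = 2 + D
d = -6 (d = -6*(0 + (2 - 1)) = -6*(0 + 1) = -6*1 = -6)
(-70 - 107*(-20)) + z(150, d) = (-70 - 107*(-20)) + 150*(-6) = (-70 + 2140) - 900 = 2070 - 900 = 1170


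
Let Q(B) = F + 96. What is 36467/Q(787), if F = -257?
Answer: -36467/161 ≈ -226.50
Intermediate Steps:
Q(B) = -161 (Q(B) = -257 + 96 = -161)
36467/Q(787) = 36467/(-161) = 36467*(-1/161) = -36467/161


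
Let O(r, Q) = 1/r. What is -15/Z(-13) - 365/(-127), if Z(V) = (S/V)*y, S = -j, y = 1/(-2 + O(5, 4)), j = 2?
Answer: 45307/254 ≈ 178.37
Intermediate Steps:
y = -5/9 (y = 1/(-2 + 1/5) = 1/(-9/5) = -5/9 ≈ -0.55556)
S = -2 (S = -1*2 = -2)
Z(V) = 10/(9*V) (Z(V) = -2/V*(-5/9) = 10/(9*V))
-15/Z(-13) - 365/(-127) = -15/((10/9)/(-13)) - 365/(-127) = -15/((10/9)*(-1/13)) - 365*(-1/127) = -15/(-10/117) + 365/127 = -15*(-117/10) + 365/127 = 351/2 + 365/127 = 45307/254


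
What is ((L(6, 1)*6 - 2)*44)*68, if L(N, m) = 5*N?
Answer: 532576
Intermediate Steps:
((L(6, 1)*6 - 2)*44)*68 = (((5*6)*6 - 2)*44)*68 = ((30*6 - 2)*44)*68 = ((180 - 2)*44)*68 = (178*44)*68 = 7832*68 = 532576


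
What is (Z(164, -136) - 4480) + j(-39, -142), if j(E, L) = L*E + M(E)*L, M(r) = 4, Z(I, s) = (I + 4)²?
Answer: 28714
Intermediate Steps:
Z(I, s) = (4 + I)²
j(E, L) = 4*L + E*L (j(E, L) = L*E + 4*L = E*L + 4*L = 4*L + E*L)
(Z(164, -136) - 4480) + j(-39, -142) = ((4 + 164)² - 4480) - 142*(4 - 39) = (168² - 4480) - 142*(-35) = (28224 - 4480) + 4970 = 23744 + 4970 = 28714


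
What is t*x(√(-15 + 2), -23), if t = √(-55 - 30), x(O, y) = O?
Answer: -√1105 ≈ -33.242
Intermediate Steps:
t = I*√85 (t = √(-85) = I*√85 ≈ 9.2195*I)
t*x(√(-15 + 2), -23) = (I*√85)*√(-15 + 2) = (I*√85)*√(-13) = (I*√85)*(I*√13) = -√1105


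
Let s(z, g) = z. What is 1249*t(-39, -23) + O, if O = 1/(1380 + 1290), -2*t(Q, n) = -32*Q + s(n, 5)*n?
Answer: -1481498227/1335 ≈ -1.1097e+6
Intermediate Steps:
t(Q, n) = 16*Q - n**2/2 (t(Q, n) = -(-32*Q + n*n)/2 = -(-32*Q + n**2)/2 = -(n**2 - 32*Q)/2 = 16*Q - n**2/2)
O = 1/2670 ≈ 0.00037453
1249*t(-39, -23) + O = 1249*(16*(-39) - 1/2*(-23)**2) + 1/2670 = 1249*(-624 - 1/2*529) + 1/2670 = 1249*(-624 - 529/2) + 1/2670 = 1249*(-1777/2) + 1/2670 = -2219473/2 + 1/2670 = -1481498227/1335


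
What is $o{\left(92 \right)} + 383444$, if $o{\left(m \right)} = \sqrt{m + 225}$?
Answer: $383444 + \sqrt{317} \approx 3.8346 \cdot 10^{5}$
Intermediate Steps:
$o{\left(m \right)} = \sqrt{225 + m}$
$o{\left(92 \right)} + 383444 = \sqrt{225 + 92} + 383444 = \sqrt{317} + 383444 = 383444 + \sqrt{317}$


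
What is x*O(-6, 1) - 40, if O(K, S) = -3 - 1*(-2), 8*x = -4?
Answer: -79/2 ≈ -39.500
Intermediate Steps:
x = -½ (x = (⅛)*(-4) = -½ ≈ -0.50000)
O(K, S) = -1 (O(K, S) = -3 + 2 = -1)
x*O(-6, 1) - 40 = -½*(-1) - 40 = ½ - 40 = -79/2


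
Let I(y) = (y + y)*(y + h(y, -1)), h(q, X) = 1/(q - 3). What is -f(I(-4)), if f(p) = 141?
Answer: -141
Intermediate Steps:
h(q, X) = 1/(-3 + q)
I(y) = 2*y*(y + 1/(-3 + y)) (I(y) = (y + y)*(y + 1/(-3 + y)) = (2*y)*(y + 1/(-3 + y)) = 2*y*(y + 1/(-3 + y)))
-f(I(-4)) = -1*141 = -141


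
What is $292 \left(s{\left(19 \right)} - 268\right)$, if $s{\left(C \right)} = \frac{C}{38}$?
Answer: $-78110$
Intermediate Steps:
$s{\left(C \right)} = \frac{C}{38}$ ($s{\left(C \right)} = C \frac{1}{38} = \frac{C}{38}$)
$292 \left(s{\left(19 \right)} - 268\right) = 292 \left(\frac{1}{38} \cdot 19 - 268\right) = 292 \left(\frac{1}{2} - 268\right) = 292 \left(- \frac{535}{2}\right) = -78110$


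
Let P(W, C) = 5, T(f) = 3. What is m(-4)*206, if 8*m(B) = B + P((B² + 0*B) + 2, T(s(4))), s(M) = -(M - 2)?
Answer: 103/4 ≈ 25.750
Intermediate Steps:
s(M) = 2 - M (s(M) = -(-2 + M) = 2 - M)
m(B) = 5/8 + B/8 (m(B) = (B + 5)/8 = (5 + B)/8 = 5/8 + B/8)
m(-4)*206 = (5/8 + (⅛)*(-4))*206 = (5/8 - ½)*206 = (⅛)*206 = 103/4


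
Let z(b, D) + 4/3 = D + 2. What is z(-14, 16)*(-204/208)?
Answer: -425/26 ≈ -16.346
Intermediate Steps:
z(b, D) = 2/3 + D (z(b, D) = -4/3 + (D + 2) = -4/3 + (2 + D) = 2/3 + D)
z(-14, 16)*(-204/208) = (2/3 + 16)*(-204/208) = 50*(-204*1/208)/3 = (50/3)*(-51/52) = -425/26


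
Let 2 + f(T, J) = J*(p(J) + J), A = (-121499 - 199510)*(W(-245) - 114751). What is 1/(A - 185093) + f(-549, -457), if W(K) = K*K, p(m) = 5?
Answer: 3628747661479843/17567353441 ≈ 2.0656e+5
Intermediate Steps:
W(K) = K**2
A = 17567538534 (A = (-121499 - 199510)*((-245)**2 - 114751) = -321009*(60025 - 114751) = -321009*(-54726) = 17567538534)
f(T, J) = -2 + J*(5 + J)
1/(A - 185093) + f(-549, -457) = 1/(17567538534 - 185093) + (-2 + (-457)**2 + 5*(-457)) = 1/17567353441 + (-2 + 208849 - 2285) = 1/17567353441 + 206562 = 3628747661479843/17567353441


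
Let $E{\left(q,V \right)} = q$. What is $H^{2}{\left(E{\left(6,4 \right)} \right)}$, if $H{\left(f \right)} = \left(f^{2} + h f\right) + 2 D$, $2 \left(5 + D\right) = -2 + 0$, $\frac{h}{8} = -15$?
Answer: $484416$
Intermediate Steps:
$h = -120$ ($h = 8 \left(-15\right) = -120$)
$D = -6$ ($D = -5 + \frac{-2 + 0}{2} = -5 + \frac{1}{2} \left(-2\right) = -5 - 1 = -6$)
$H{\left(f \right)} = -12 + f^{2} - 120 f$ ($H{\left(f \right)} = \left(f^{2} - 120 f\right) + 2 \left(-6\right) = \left(f^{2} - 120 f\right) - 12 = -12 + f^{2} - 120 f$)
$H^{2}{\left(E{\left(6,4 \right)} \right)} = \left(-12 + 6^{2} - 720\right)^{2} = \left(-12 + 36 - 720\right)^{2} = \left(-696\right)^{2} = 484416$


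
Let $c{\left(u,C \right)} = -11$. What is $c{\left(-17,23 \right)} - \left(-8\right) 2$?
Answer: $5$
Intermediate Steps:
$c{\left(-17,23 \right)} - \left(-8\right) 2 = -11 - \left(-8\right) 2 = -11 - -16 = -11 + 16 = 5$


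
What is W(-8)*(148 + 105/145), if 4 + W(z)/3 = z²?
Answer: 776340/29 ≈ 26770.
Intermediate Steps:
W(z) = -12 + 3*z²
W(-8)*(148 + 105/145) = (-12 + 3*(-8)²)*(148 + 105/145) = (-12 + 3*64)*(148 + 105*(1/145)) = (-12 + 192)*(148 + 21/29) = 180*(4313/29) = 776340/29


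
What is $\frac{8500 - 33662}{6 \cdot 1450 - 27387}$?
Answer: $\frac{25162}{18687} \approx 1.3465$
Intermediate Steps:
$\frac{8500 - 33662}{6 \cdot 1450 - 27387} = - \frac{25162}{8700 - 27387} = - \frac{25162}{-18687} = \left(-25162\right) \left(- \frac{1}{18687}\right) = \frac{25162}{18687}$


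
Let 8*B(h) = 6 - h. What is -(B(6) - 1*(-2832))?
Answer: -2832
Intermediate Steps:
B(h) = ¾ - h/8 (B(h) = (6 - h)/8 = ¾ - h/8)
-(B(6) - 1*(-2832)) = -((¾ - ⅛*6) - 1*(-2832)) = -((¾ - ¾) + 2832) = -(0 + 2832) = -1*2832 = -2832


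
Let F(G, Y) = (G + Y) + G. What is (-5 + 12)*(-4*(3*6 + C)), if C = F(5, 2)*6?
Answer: -2520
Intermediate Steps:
F(G, Y) = Y + 2*G
C = 72 (C = (2 + 2*5)*6 = (2 + 10)*6 = 12*6 = 72)
(-5 + 12)*(-4*(3*6 + C)) = (-5 + 12)*(-4*(3*6 + 72)) = 7*(-4*(18 + 72)) = 7*(-4*90) = 7*(-360) = -2520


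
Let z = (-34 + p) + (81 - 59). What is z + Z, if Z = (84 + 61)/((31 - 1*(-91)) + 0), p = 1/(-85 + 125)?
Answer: -26319/2440 ≈ -10.786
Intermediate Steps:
p = 1/40 ≈ 0.025000
z = -479/40 (z = (-34 + 1/40) + (81 - 59) = -1359/40 + 22 = -479/40 ≈ -11.975)
Z = 145/122 (Z = 145/((31 + 91) + 0) = 145/(122 + 0) = 145/122 ≈ 1.1885)
z + Z = -479/40 + 145/122 = -26319/2440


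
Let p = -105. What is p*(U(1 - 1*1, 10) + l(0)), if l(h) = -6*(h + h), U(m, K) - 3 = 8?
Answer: -1155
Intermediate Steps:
U(m, K) = 11 (U(m, K) = 3 + 8 = 11)
l(h) = -12*h
p*(U(1 - 1*1, 10) + l(0)) = -105*(11 - 12*0) = -105*(11 + 0) = -105*11 = -1155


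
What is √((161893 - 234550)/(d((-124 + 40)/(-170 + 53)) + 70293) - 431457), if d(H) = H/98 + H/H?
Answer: 13*I*√235046485908247326/9595132 ≈ 656.85*I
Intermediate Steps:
d(H) = 1 + H/98 (d(H) = H*(1/98) + 1 = H/98 + 1 = 1 + H/98)
√((161893 - 234550)/(d((-124 + 40)/(-170 + 53)) + 70293) - 431457) = √((161893 - 234550)/((1 + ((-124 + 40)/(-170 + 53))/98) + 70293) - 431457) = √(-72657/((1 + (-84/(-117))/98) + 70293) - 431457) = √(-72657/((1 + (-84*(-1/117))/98) + 70293) - 431457) = √(-72657/((1 + (1/98)*(28/39)) + 70293) - 431457) = √(-72657/((1 + 2/273) + 70293) - 431457) = √(-72657/(275/273 + 70293) - 431457) = √(-72657/19190264/273 - 431457) = √(-72657*273/19190264 - 431457) = √(-19835361/19190264 - 431457) = √(-8279793570009/19190264) = 13*I*√235046485908247326/9595132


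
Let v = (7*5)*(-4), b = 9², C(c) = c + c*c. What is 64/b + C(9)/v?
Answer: 167/1134 ≈ 0.14727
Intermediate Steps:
C(c) = c + c²
b = 81
v = -140 (v = 35*(-4) = -140)
64/b + C(9)/v = 64/81 + (9*(1 + 9))/(-140) = 64*(1/81) + (9*10)*(-1/140) = 64/81 + 90*(-1/140) = 64/81 - 9/14 = 167/1134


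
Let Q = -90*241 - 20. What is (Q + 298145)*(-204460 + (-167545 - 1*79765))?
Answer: -124885039950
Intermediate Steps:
Q = -21710 (Q = -21690 - 20 = -21710)
(Q + 298145)*(-204460 + (-167545 - 1*79765)) = (-21710 + 298145)*(-204460 + (-167545 - 1*79765)) = 276435*(-204460 + (-167545 - 79765)) = 276435*(-204460 - 247310) = 276435*(-451770) = -124885039950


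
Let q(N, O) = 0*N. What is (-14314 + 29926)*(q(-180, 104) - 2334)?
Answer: -36438408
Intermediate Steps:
q(N, O) = 0
(-14314 + 29926)*(q(-180, 104) - 2334) = (-14314 + 29926)*(0 - 2334) = 15612*(-2334) = -36438408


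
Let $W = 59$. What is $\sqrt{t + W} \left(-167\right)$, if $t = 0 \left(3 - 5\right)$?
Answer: $- 167 \sqrt{59} \approx -1282.8$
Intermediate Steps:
$t = 0$ ($t = 0 \left(-2\right) = 0$)
$\sqrt{t + W} \left(-167\right) = \sqrt{0 + 59} \left(-167\right) = \sqrt{59} \left(-167\right) = - 167 \sqrt{59}$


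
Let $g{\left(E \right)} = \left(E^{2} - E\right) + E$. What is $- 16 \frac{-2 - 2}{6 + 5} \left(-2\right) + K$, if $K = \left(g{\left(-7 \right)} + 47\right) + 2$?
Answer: $\frac{950}{11} \approx 86.364$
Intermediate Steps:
$g{\left(E \right)} = E^{2}$
$K = 98$ ($K = \left(\left(-7\right)^{2} + 47\right) + 2 = \left(49 + 47\right) + 2 = 96 + 2 = 98$)
$- 16 \frac{-2 - 2}{6 + 5} \left(-2\right) + K = - 16 \frac{-2 - 2}{6 + 5} \left(-2\right) + 98 = - 16 - \frac{4}{11} \left(-2\right) + 98 = - 16 \left(-4\right) \frac{1}{11} \left(-2\right) + 98 = - 16 \left(\left(- \frac{4}{11}\right) \left(-2\right)\right) + 98 = \left(-16\right) \frac{8}{11} + 98 = - \frac{128}{11} + 98 = \frac{950}{11}$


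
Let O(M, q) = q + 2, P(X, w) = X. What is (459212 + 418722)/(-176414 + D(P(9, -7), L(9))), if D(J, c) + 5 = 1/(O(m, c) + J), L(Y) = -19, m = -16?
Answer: -7023472/1411353 ≈ -4.9764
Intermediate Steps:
O(M, q) = 2 + q
D(J, c) = -5 + 1/(2 + J + c) (D(J, c) = -5 + 1/((2 + c) + J) = -5 + 1/(2 + J + c))
(459212 + 418722)/(-176414 + D(P(9, -7), L(9))) = (459212 + 418722)/(-176414 + (-9 - 5*9 - 5*(-19))/(2 + 9 - 19)) = 877934/(-176414 + (-9 - 45 + 95)/(-8)) = 877934/(-176414 - ⅛*41) = 877934/(-176414 - 41/8) = 877934/(-1411353/8) = 877934*(-8/1411353) = -7023472/1411353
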